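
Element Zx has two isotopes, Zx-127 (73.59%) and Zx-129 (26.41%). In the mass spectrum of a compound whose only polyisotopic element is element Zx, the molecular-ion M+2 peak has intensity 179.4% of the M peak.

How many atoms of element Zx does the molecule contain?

The M+2/M ratio from n Zx atoms is n · q/p = n · 0.2641/0.7359.
n = 1.794 × 0.7359/0.2641 = 5.00 ≈ 5

5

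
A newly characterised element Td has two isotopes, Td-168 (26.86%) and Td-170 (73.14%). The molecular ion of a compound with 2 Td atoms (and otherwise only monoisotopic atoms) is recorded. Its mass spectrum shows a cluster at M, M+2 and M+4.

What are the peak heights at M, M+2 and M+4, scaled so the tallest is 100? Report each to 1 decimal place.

13.5 : 73.4 : 100.0

Expanding (0.2686 + 0.7314)^2:
P(M) = 0.2686^2 = 0.072146
P(M+2) = 2 × 0.2686^1 × 0.7314^1 = 0.392908
P(M+4) = 0.7314^2 = 0.534946
The M+4 peak is largest (0.534946); scaling to 100 gives 13.5 : 73.4 : 100.0.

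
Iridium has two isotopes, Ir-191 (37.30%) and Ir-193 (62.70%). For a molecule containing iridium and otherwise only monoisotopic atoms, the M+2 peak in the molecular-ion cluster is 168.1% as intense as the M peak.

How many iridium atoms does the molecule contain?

1

With n Ir atoms, P(M+2)/P(M) = C(n,1)·p^(n−1)q / p^n = n·q/p = n · 0.6270/0.3730.
n = 1.681 × 0.3730/0.6270 = 1.00 ≈ 1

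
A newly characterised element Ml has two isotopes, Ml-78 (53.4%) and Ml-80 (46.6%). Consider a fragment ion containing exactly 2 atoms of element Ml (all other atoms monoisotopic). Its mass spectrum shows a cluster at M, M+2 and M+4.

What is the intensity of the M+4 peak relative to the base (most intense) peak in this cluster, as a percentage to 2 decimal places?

(0.534 + 0.466)^2 gives M 0.2852, M+2 0.4977, M+4 0.2172; the largest is M+2.
P(M+2) = C(2,1) × 0.534^1 × 0.466^1 = 2 × 0.5340 × 0.4660 = 0.497688 (base)
P(M+4) = C(2,2) × 0.534^0 × 0.466^2 = 1 × 1.0000 × 0.217156 = 0.217156
Relative intensity = 0.217156 / 0.497688 × 100 = 43.63

43.63%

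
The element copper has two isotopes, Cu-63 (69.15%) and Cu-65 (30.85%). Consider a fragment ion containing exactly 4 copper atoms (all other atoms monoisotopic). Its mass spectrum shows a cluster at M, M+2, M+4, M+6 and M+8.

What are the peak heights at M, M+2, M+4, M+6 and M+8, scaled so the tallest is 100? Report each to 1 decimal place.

The 4 Cu atoms are independent, so intensities follow the terms of (0.6915 + 0.3085)^4.
P(M) = 0.6915^4 = 0.228649
P(M+2) = 4 × 0.6915^3 × 0.3085^1 = 0.408030
P(M+4) = 6 × 0.6915^2 × 0.3085^2 = 0.273052
P(M+6) = 4 × 0.6915^1 × 0.3085^3 = 0.081212
P(M+8) = 0.3085^4 = 0.009058
The M+2 peak is largest (0.408030); scaling to 100 gives 56.0 : 100.0 : 66.9 : 19.9 : 2.2.

56.0 : 100.0 : 66.9 : 19.9 : 2.2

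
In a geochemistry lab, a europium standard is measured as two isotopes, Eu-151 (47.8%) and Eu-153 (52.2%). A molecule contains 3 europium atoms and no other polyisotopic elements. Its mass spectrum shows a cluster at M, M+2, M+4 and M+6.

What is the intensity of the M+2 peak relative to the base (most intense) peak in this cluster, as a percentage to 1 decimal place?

91.6%

(0.478 + 0.522)^3 gives M 0.1092, M+2 0.3578, M+4 0.3907, M+6 0.1422; the largest is M+4.
P(M+4) = C(3,2) × 0.478^1 × 0.522^2 = 3 × 0.4780 × 0.272484 = 0.390742 (base)
P(M+2) = C(3,1) × 0.478^2 × 0.522^1 = 3 × 0.228484 × 0.5220 = 0.357806
Relative intensity = 0.357806 / 0.390742 × 100 = 91.6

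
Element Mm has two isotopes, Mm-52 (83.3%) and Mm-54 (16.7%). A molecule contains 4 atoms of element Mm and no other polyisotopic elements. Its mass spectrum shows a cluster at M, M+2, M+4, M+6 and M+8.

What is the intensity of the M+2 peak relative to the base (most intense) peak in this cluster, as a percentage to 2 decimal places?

80.19%

Binomial terms of (0.833 + 0.167)^4: M 0.4815, M+2 0.3861, M+4 0.1161, M+6 0.0155, M+8 0.0008 → M is the base peak.
P(M) = C(4,0) × 0.833^4 × 0.167^0 = 1 × 0.48148194 × 1.0000 = 0.481482 (base)
P(M+2) = C(4,1) × 0.833^3 × 0.167^1 = 4 × 0.57800954 × 0.1670 = 0.386110
Relative intensity = 0.386110 / 0.481482 × 100 = 80.19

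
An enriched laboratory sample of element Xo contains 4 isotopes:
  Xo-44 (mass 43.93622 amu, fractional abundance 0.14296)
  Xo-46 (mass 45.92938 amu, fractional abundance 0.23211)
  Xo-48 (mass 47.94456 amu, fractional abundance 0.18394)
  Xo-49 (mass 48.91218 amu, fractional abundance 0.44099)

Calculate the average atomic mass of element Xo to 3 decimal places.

47.330 amu

The abundance-weighted mean is 0.14296 × 43.93622 + 0.23211 × 45.92938 + 0.18394 × 47.94456 + 0.44099 × 48.91218
= 6.281122 + 10.660668 + 8.818922 + 21.569782 = 47.330494 amu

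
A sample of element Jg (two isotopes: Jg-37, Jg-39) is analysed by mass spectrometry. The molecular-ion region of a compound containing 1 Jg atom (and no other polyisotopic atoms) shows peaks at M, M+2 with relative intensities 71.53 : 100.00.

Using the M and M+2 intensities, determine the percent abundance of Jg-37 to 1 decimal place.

Write p for the Jg-37 fraction. I(M+2)/I(M) = [C(1,1)·p^0·(1−p)] / p^1 = 1·(1−p)/p = 100.00/71.53 = 1.3980
(1−p)/p = 1.3980/1 = 1.3980  ⇒  p = 1/(1 + 1.3980) = 0.4170
Jg-37: 41.7%, Jg-39: 58.3%.

41.7%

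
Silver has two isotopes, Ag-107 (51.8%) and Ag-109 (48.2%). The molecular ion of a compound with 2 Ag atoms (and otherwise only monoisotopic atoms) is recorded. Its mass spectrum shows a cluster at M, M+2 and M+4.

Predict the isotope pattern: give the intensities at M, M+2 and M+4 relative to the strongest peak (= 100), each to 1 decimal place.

53.7 : 100.0 : 46.5

Expanding (0.518 + 0.482)^2:
P(M) = 0.518^2 = 0.268324
P(M+2) = 2 × 0.518^1 × 0.482^1 = 0.499352
P(M+4) = 0.482^2 = 0.232324
The M+2 peak is largest (0.499352); scaling to 100 gives 53.7 : 100.0 : 46.5.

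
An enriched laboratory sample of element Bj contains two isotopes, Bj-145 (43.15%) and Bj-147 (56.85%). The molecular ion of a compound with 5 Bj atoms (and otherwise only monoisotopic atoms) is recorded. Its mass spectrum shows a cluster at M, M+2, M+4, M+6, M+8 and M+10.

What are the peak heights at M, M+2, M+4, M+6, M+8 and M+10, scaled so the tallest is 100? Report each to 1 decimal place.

Expanding (0.4315 + 0.5685)^5:
P(M) = 0.4315^5 = 0.014959
P(M+2) = 5 × 0.4315^4 × 0.5685^1 = 0.098543
P(M+4) = 10 × 0.4315^3 × 0.5685^2 = 0.259659
P(M+6) = 10 × 0.4315^2 × 0.5685^3 = 0.342100
P(M+8) = 5 × 0.4315^1 × 0.5685^4 = 0.225358
P(M+10) = 0.5685^5 = 0.059382
The M+6 peak is largest (0.342100); scaling to 100 gives 4.4 : 28.8 : 75.9 : 100.0 : 65.9 : 17.4.

4.4 : 28.8 : 75.9 : 100.0 : 65.9 : 17.4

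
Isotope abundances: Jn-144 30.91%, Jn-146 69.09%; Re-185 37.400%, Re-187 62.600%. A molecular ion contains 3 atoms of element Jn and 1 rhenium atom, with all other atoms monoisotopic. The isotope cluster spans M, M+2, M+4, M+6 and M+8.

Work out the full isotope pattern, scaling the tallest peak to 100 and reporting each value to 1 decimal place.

2.8 : 23.1 : 72.3 : 100.0 : 51.6

Element Jn pattern (n=3): 0.02953228 : 0.19803158 : 0.44263999 : 0.32979615
Rhenium pattern (n=1): 0.3740 : 0.6260
Convolve the two distributions (both contribute in 2-u steps):
  M: 0.02953228×0.3740 = 0.011045
  M+2: 0.02953228×0.6260 + 0.19803158×0.3740 = 0.092551
  M+4: 0.19803158×0.6260 + 0.44263999×0.3740 = 0.289515
  M+6: 0.44263999×0.6260 + 0.32979615×0.3740 = 0.400436
  M+8: 0.32979615×0.6260 = 0.206452
Scale to base peak (0.400436) = 100: 2.8 : 23.1 : 72.3 : 100.0 : 51.6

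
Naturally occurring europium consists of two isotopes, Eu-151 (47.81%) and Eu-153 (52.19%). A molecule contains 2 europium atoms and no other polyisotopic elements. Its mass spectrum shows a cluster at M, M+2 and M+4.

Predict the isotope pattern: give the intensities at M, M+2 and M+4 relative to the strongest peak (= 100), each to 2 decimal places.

45.80 : 100.00 : 54.58

Expanding (0.4781 + 0.5219)^2:
P(M) = 0.4781^2 = 0.228580
P(M+2) = 2 × 0.4781^1 × 0.5219^1 = 0.499041
P(M+4) = 0.5219^2 = 0.272380
The M+2 peak is largest (0.499041); scaling to 100 gives 45.80 : 100.00 : 54.58.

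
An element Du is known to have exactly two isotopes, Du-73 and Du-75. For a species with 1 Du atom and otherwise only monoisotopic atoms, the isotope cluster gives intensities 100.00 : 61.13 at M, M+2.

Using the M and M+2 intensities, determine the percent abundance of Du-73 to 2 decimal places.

62.06%

If p is the fraction of Du that is Du-73, then I(M+2)/I(M) = [C(1,1)·p^0·(1−p)] / p^1 = 1·(1−p)/p = 61.13/100.00 = 0.6113
(1−p)/p = 0.6113/1 = 0.6113  ⇒  p = 1/(1 + 0.6113) = 0.6206
Du-73: 62.06%, Du-75: 37.94%.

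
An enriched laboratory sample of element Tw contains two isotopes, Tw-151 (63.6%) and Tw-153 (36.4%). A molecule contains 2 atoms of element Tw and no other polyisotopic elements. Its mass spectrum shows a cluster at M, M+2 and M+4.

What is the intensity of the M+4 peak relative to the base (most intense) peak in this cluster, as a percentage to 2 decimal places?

Binomial terms of (0.636 + 0.364)^2: M 0.4045, M+2 0.4630, M+4 0.1325 → M+2 is the base peak.
P(M+2) = C(2,1) × 0.636^1 × 0.364^1 = 2 × 0.6360 × 0.3640 = 0.463008 (base)
P(M+4) = C(2,2) × 0.636^0 × 0.364^2 = 1 × 1.0000 × 0.132496 = 0.132496
Relative intensity = 0.132496 / 0.463008 × 100 = 28.62

28.62%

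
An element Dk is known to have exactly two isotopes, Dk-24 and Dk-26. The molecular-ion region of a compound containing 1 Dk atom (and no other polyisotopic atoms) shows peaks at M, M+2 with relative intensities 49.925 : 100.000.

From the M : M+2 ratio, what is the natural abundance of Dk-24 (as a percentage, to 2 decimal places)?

Write p for the Dk-24 fraction. I(M+2)/I(M) = [C(1,1)·p^0·(1−p)] / p^1 = 1·(1−p)/p = 100.000/49.925 = 2.0030
(1−p)/p = 2.0030/1 = 2.0030  ⇒  p = 1/(1 + 2.0030) = 0.3330
Dk-24: 33.30%, Dk-26: 66.70%.

33.30%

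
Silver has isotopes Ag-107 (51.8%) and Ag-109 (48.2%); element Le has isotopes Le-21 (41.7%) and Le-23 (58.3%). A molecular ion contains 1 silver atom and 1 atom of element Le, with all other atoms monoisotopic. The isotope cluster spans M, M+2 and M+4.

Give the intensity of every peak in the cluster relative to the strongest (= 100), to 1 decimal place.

42.9 : 100.0 : 55.9

Silver pattern (n=1): 0.5180 : 0.4820
Element Le pattern (n=1): 0.4170 : 0.5830
Convolve the two distributions (both contribute in 2-u steps):
  M: 0.5180×0.4170 = 0.216006
  M+2: 0.5180×0.5830 + 0.4820×0.4170 = 0.502988
  M+4: 0.4820×0.5830 = 0.281006
Scale to base peak (0.502988) = 100: 42.9 : 100.0 : 55.9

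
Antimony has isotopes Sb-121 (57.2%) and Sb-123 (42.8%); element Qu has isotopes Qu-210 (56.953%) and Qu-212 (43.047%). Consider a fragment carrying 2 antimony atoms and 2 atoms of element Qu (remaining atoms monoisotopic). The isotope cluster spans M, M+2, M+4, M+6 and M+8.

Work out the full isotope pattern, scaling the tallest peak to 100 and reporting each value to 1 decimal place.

29.5 : 88.6 : 100.0 : 50.1 : 9.4

Antimony pattern (n=2): 0.327184 : 0.489632 : 0.183184
Element Qu pattern (n=2): 0.32436442 : 0.49033116 : 0.18530442
Convolve the two distributions (both contribute in 2-u steps):
  M: 0.327184×0.32436442 = 0.106127
  M+2: 0.327184×0.49033116 + 0.489632×0.32436442 = 0.319248
  M+4: 0.327184×0.18530442 + 0.489632×0.49033116 + 0.183184×0.32436442 = 0.360129
  M+6: 0.489632×0.18530442 + 0.183184×0.49033116 = 0.180552
  M+8: 0.183184×0.18530442 = 0.033945
Scale to base peak (0.360129) = 100: 29.5 : 88.6 : 100.0 : 50.1 : 9.4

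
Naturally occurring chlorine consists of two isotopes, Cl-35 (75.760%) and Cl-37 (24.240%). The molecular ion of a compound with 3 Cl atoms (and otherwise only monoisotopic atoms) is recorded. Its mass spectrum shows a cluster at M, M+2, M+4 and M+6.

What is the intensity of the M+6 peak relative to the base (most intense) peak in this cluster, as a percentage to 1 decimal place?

3.3%

Binomial terms of (0.75760 + 0.24240)^3: M 0.4348, M+2 0.4174, M+4 0.1335, M+6 0.0142 → M is the base peak.
P(M) = C(3,0) × 0.75760^3 × 0.24240^0 = 1 × 0.4348304 × 1.0000 = 0.434830 (base)
P(M+6) = C(3,3) × 0.75760^0 × 0.24240^3 = 1 × 1.0000 × 0.01424288 = 0.014243
Relative intensity = 0.014243 / 0.434830 × 100 = 3.3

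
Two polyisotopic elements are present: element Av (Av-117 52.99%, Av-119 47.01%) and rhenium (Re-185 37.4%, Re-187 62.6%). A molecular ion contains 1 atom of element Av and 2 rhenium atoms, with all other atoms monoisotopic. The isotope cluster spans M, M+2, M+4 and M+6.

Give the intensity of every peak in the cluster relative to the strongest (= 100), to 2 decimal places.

Element Av pattern (n=1): 0.5299 : 0.4701
Rhenium pattern (n=2): 0.139876 : 0.468248 : 0.391876
Convolve the two distributions (both contribute in 2-u steps):
  M: 0.5299×0.139876 = 0.074120
  M+2: 0.5299×0.468248 + 0.4701×0.139876 = 0.313880
  M+4: 0.5299×0.391876 + 0.4701×0.468248 = 0.427778
  M+6: 0.4701×0.391876 = 0.184221
Scale to base peak (0.427778) = 100: 17.33 : 73.37 : 100.00 : 43.06

17.33 : 73.37 : 100.00 : 43.06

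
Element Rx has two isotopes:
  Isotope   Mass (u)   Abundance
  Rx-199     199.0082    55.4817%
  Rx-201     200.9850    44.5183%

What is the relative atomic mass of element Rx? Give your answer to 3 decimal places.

Weight each isotope mass by its fractional abundance: 0.554817 × 199.0082 + 0.445183 × 200.9850
= 110.41313 + 89.47511 = 199.88824 u

199.888 u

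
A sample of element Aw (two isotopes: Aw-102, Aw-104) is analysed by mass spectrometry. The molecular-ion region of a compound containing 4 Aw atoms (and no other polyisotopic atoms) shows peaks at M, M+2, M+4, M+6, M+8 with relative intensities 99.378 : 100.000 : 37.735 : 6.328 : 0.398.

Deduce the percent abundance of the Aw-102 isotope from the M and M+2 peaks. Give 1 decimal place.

Let p = fractional abundance of Aw-102. I(M+2)/I(M) = [C(4,1)·p^3·(1−p)] / p^4 = 4·(1−p)/p = 100.000/99.378 = 1.0063
(1−p)/p = 1.0063/4 = 0.2516  ⇒  p = 1/(1 + 0.2516) = 0.7990
Aw-102: 79.9%, Aw-104: 20.1%.

79.9%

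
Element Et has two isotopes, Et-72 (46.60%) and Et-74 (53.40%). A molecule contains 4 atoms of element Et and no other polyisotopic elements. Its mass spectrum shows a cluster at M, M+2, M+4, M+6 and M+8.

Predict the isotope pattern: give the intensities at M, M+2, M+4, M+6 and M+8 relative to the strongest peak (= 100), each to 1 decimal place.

Expanding (0.4660 + 0.5340)^4:
P(M) = 0.4660^4 = 0.047157
P(M+2) = 4 × 0.4660^3 × 0.5340^1 = 0.216152
P(M+4) = 6 × 0.4660^2 × 0.5340^2 = 0.371540
P(M+6) = 4 × 0.4660^1 × 0.5340^3 = 0.283837
P(M+8) = 0.5340^4 = 0.081314
The M+4 peak is largest (0.371540); scaling to 100 gives 12.7 : 58.2 : 100.0 : 76.4 : 21.9.

12.7 : 58.2 : 100.0 : 76.4 : 21.9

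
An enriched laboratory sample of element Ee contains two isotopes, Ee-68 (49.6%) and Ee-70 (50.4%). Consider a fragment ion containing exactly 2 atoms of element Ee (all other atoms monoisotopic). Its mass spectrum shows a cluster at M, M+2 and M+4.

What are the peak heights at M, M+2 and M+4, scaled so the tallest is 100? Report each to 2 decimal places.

Each Ee atom is independently Ee-68 (p = 0.496) or Ee-70 (q = 0.504); the cluster is the binomial expansion (p + q)^2.
P(M) = 0.496^2 = 0.246016
P(M+2) = 2 × 0.496^1 × 0.504^1 = 0.499968
P(M+4) = 0.504^2 = 0.254016
The M+2 peak is largest (0.499968); scaling to 100 gives 49.21 : 100.00 : 50.81.

49.21 : 100.00 : 50.81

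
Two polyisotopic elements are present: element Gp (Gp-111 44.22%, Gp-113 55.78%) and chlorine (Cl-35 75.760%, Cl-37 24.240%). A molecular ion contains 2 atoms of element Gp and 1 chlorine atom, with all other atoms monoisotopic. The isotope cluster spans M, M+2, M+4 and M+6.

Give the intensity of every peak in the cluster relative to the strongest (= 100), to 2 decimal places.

Element Gp pattern (n=2): 0.19554084 : 0.49331832 : 0.31114084
Chlorine pattern (n=1): 0.7576 : 0.2424
Convolve the two distributions (both contribute in 2-u steps):
  M: 0.19554084×0.7576 = 0.148142
  M+2: 0.19554084×0.2424 + 0.49331832×0.7576 = 0.421137
  M+4: 0.49331832×0.2424 + 0.31114084×0.7576 = 0.355301
  M+6: 0.31114084×0.2424 = 0.075421
Scale to base peak (0.421137) = 100: 35.18 : 100.00 : 84.37 : 17.91

35.18 : 100.00 : 84.37 : 17.91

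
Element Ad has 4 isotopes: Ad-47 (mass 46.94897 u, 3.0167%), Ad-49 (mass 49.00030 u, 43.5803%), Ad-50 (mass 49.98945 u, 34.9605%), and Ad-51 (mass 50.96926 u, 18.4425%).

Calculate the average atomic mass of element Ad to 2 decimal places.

49.65 u

Ar = Σ fᵢ·mᵢ = 0.030167 × 46.94897 + 0.435803 × 49.00030 + 0.349605 × 49.98945 + 0.184425 × 50.96926
= 1.416310 + 21.354478 + 17.476562 + 9.400006 = 49.647356 u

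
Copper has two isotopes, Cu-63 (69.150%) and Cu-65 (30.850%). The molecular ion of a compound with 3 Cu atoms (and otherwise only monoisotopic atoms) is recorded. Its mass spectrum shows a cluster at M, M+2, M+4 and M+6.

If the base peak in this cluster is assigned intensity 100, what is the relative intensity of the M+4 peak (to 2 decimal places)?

44.61

Binomial terms of (0.69150 + 0.30850)^3: M 0.3307, M+2 0.4425, M+4 0.1974, M+6 0.0294 → M+2 is the base peak.
P(M+2) = C(3,1) × 0.69150^2 × 0.30850^1 = 3 × 0.47817225 × 0.3085 = 0.442548 (base)
P(M+4) = C(3,2) × 0.69150^1 × 0.30850^2 = 3 × 0.6915 × 0.09517225 = 0.197435
Relative intensity = 0.197435 / 0.442548 × 100 = 44.61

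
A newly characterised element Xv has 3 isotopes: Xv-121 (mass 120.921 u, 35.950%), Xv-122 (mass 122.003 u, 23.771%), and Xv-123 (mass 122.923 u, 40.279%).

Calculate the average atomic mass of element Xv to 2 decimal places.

Weight each isotope mass by its fractional abundance: 0.35950 × 120.921 + 0.23771 × 122.003 + 0.40279 × 122.923
= 43.4711 + 29.0013 + 49.5122 = 121.9846 u

121.98 u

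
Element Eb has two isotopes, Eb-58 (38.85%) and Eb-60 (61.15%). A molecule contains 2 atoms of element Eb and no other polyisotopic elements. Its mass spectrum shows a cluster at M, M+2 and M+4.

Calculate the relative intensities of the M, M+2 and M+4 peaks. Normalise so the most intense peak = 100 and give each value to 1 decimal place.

31.8 : 100.0 : 78.7

Each Eb atom is independently Eb-58 (p = 0.3885) or Eb-60 (q = 0.6115); the cluster is the binomial expansion (p + q)^2.
P(M) = 0.3885^2 = 0.150932
P(M+2) = 2 × 0.3885^1 × 0.6115^1 = 0.475135
P(M+4) = 0.6115^2 = 0.373932
The M+2 peak is largest (0.475135); scaling to 100 gives 31.8 : 100.0 : 78.7.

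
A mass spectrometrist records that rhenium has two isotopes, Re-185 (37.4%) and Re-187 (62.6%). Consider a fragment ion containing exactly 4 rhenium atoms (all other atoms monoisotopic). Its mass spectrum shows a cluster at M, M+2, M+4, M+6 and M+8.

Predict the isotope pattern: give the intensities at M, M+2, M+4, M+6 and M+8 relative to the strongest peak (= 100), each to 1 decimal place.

Each Re atom is independently Re-185 (p = 0.374) or Re-187 (q = 0.626); the cluster is the binomial expansion (p + q)^4.
P(M) = 0.374^4 = 0.019565
P(M+2) = 4 × 0.374^3 × 0.626^1 = 0.130993
P(M+4) = 6 × 0.374^2 × 0.626^2 = 0.328884
P(M+6) = 4 × 0.374^1 × 0.626^3 = 0.366990
P(M+8) = 0.626^4 = 0.153567
The M+6 peak is largest (0.366990); scaling to 100 gives 5.3 : 35.7 : 89.6 : 100.0 : 41.8.

5.3 : 35.7 : 89.6 : 100.0 : 41.8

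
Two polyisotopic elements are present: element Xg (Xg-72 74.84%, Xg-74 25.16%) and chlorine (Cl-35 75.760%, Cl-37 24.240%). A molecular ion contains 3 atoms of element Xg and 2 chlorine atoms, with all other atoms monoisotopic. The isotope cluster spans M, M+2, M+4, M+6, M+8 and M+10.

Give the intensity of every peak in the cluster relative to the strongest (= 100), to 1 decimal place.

Element Xg pattern (n=3): 0.41918076 : 0.42276541 : 0.14212691 : 0.01592692
Chlorine pattern (n=2): 0.57395776 : 0.36728448 : 0.05875776
Convolve the two distributions (both contribute in 2-u steps):
  M: 0.41918076×0.57395776 = 0.240592
  M+2: 0.41918076×0.36728448 + 0.42276541×0.57395776 = 0.396608
  M+4: 0.41918076×0.05875776 + 0.42276541×0.36728448 + 0.14212691×0.57395776 = 0.261480
  M+6: 0.42276541×0.05875776 + 0.14212691×0.36728448 + 0.01592692×0.57395776 = 0.086183
  M+8: 0.14212691×0.05875776 + 0.01592692×0.36728448 = 0.014201
  M+10: 0.01592692×0.05875776 = 0.000936
Scale to base peak (0.396608) = 100: 60.7 : 100.0 : 65.9 : 21.7 : 3.6 : 0.2

60.7 : 100.0 : 65.9 : 21.7 : 3.6 : 0.2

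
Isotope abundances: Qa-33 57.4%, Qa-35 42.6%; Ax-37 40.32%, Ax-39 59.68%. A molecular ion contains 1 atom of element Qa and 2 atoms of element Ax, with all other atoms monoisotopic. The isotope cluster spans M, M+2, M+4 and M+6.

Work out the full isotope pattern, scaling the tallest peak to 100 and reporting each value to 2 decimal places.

Element Qa pattern (n=1): 0.5740 : 0.4260
Element Ax pattern (n=2): 0.16257024 : 0.48125952 : 0.35617024
Convolve the two distributions (both contribute in 2-u steps):
  M: 0.5740×0.16257024 = 0.093315
  M+2: 0.5740×0.48125952 + 0.4260×0.16257024 = 0.345498
  M+4: 0.5740×0.35617024 + 0.4260×0.48125952 = 0.409458
  M+6: 0.4260×0.35617024 = 0.151729
Scale to base peak (0.409458) = 100: 22.79 : 84.38 : 100.00 : 37.06

22.79 : 84.38 : 100.00 : 37.06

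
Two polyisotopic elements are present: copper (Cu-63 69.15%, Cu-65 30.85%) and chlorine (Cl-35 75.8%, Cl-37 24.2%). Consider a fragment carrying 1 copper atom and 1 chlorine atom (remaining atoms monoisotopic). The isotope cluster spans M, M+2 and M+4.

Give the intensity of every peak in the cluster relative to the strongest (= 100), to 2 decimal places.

Copper pattern (n=1): 0.6915 : 0.3085
Chlorine pattern (n=1): 0.7580 : 0.2420
Convolve the two distributions (both contribute in 2-u steps):
  M: 0.6915×0.7580 = 0.524157
  M+2: 0.6915×0.2420 + 0.3085×0.7580 = 0.401186
  M+4: 0.3085×0.2420 = 0.074657
Scale to base peak (0.524157) = 100: 100.00 : 76.54 : 14.24

100.00 : 76.54 : 14.24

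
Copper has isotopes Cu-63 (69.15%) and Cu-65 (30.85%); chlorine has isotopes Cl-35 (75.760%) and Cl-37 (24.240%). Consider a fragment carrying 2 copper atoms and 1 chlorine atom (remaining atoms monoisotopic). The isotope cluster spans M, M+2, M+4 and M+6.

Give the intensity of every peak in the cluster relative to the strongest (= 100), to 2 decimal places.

82.49 : 100.00 : 39.97 : 5.25

Copper pattern (n=2): 0.47817225 : 0.4266555 : 0.09517225
Chlorine pattern (n=1): 0.7576 : 0.2424
Convolve the two distributions (both contribute in 2-u steps):
  M: 0.47817225×0.7576 = 0.362263
  M+2: 0.47817225×0.2424 + 0.4266555×0.7576 = 0.439143
  M+4: 0.4266555×0.2424 + 0.09517225×0.7576 = 0.175524
  M+6: 0.09517225×0.2424 = 0.023070
Scale to base peak (0.439143) = 100: 82.49 : 100.00 : 39.97 : 5.25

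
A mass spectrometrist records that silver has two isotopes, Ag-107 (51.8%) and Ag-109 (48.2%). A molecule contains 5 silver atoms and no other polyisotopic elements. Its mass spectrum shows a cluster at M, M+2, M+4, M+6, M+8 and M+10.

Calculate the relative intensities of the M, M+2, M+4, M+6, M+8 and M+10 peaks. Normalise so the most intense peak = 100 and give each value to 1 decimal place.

11.5 : 53.7 : 100.0 : 93.1 : 43.3 : 8.1

Expanding (0.518 + 0.482)^5:
P(M) = 0.518^5 = 0.037295
P(M+2) = 5 × 0.518^4 × 0.482^1 = 0.173515
P(M+4) = 10 × 0.518^3 × 0.482^2 = 0.322911
P(M+6) = 10 × 0.518^2 × 0.482^3 = 0.300470
P(M+8) = 5 × 0.518^1 × 0.482^4 = 0.139794
P(M+10) = 0.482^5 = 0.026016
The M+4 peak is largest (0.322911); scaling to 100 gives 11.5 : 53.7 : 100.0 : 93.1 : 43.3 : 8.1.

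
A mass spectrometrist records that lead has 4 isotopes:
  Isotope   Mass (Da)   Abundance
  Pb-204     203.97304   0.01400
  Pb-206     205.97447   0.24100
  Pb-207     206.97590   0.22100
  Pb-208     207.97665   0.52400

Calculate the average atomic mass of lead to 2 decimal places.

The abundance-weighted mean is 0.01400 × 203.97304 + 0.24100 × 205.97447 + 0.22100 × 206.97590 + 0.52400 × 207.97665
= 2.855623 + 49.639847 + 45.741674 + 108.979765 = 207.216909 Da

207.22 Da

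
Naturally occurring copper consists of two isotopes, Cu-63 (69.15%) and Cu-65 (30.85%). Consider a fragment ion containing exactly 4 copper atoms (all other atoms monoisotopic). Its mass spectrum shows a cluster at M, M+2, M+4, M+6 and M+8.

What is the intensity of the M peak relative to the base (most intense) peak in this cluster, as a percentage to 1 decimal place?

Term probabilities: M 0.2286, M+2 0.4080, M+4 0.2731, M+6 0.0812, M+8 0.0091. Base peak = M+2.
P(M+2) = C(4,1) × 0.6915^3 × 0.3085^1 = 4 × 0.33065611 × 0.3085 = 0.408030 (base)
P(M) = C(4,0) × 0.6915^4 × 0.3085^0 = 1 × 0.2286487 × 1.0000 = 0.228649
Relative intensity = 0.228649 / 0.408030 × 100 = 56.0

56.0%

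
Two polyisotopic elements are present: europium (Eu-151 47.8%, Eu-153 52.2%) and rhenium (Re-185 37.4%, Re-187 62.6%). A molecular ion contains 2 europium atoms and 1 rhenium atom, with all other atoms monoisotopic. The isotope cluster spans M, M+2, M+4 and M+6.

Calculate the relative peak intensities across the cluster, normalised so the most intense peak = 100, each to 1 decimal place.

Europium pattern (n=2): 0.228484 : 0.499032 : 0.272484
Rhenium pattern (n=1): 0.3740 : 0.6260
Convolve the two distributions (both contribute in 2-u steps):
  M: 0.228484×0.3740 = 0.085453
  M+2: 0.228484×0.6260 + 0.499032×0.3740 = 0.329669
  M+4: 0.499032×0.6260 + 0.272484×0.3740 = 0.414303
  M+6: 0.272484×0.6260 = 0.170575
Scale to base peak (0.414303) = 100: 20.6 : 79.6 : 100.0 : 41.2

20.6 : 79.6 : 100.0 : 41.2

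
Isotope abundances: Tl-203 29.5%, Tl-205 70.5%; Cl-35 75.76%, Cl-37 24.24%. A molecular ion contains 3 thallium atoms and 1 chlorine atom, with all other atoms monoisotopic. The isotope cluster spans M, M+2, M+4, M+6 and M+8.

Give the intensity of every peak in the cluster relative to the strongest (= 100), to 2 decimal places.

Thallium pattern (n=3): 0.02567237 : 0.18405787 : 0.43986713 : 0.35040263
Chlorine pattern (n=1): 0.7576 : 0.2424
Convolve the two distributions (both contribute in 2-u steps):
  M: 0.02567237×0.7576 = 0.019449
  M+2: 0.02567237×0.2424 + 0.18405787×0.7576 = 0.145665
  M+4: 0.18405787×0.2424 + 0.43986713×0.7576 = 0.377859
  M+6: 0.43986713×0.2424 + 0.35040263×0.7576 = 0.372089
  M+8: 0.35040263×0.2424 = 0.084938
Scale to base peak (0.377859) = 100: 5.15 : 38.55 : 100.00 : 98.47 : 22.48

5.15 : 38.55 : 100.00 : 98.47 : 22.48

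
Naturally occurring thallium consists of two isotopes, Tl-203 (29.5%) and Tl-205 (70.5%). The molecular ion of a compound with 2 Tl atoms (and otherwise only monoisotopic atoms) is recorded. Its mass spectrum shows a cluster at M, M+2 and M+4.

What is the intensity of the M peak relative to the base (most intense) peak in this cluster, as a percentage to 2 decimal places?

(0.295 + 0.705)^2 gives M 0.0870, M+2 0.4160, M+4 0.4970; the largest is M+4.
P(M+4) = C(2,2) × 0.295^0 × 0.705^2 = 1 × 1.0000 × 0.497025 = 0.497025 (base)
P(M) = C(2,0) × 0.295^2 × 0.705^0 = 1 × 0.087025 × 1.0000 = 0.087025
Relative intensity = 0.087025 / 0.497025 × 100 = 17.51

17.51%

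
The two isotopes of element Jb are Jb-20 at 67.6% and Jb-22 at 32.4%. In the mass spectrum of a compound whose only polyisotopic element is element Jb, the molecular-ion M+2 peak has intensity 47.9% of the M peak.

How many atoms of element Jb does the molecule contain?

For n independent Jb atoms, I(M+2)/I(M) = n · (abundance Jb-22) / (abundance Jb-20) = n · 0.324/0.676.
n = 0.479 × 0.676/0.324 = 1.00 ≈ 1

1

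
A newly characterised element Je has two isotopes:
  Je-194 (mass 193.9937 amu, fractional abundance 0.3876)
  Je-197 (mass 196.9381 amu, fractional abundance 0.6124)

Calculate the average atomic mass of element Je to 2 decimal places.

Weight each isotope mass by its fractional abundance: 0.3876 × 193.9937 + 0.6124 × 196.9381
= 75.19196 + 120.60489 = 195.79685 amu

195.80 amu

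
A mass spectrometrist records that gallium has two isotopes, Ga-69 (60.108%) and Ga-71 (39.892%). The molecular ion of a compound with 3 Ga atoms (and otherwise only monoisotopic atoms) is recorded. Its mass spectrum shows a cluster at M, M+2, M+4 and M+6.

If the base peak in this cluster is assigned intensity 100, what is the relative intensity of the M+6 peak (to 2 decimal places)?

Binomial terms of (0.60108 + 0.39892)^3: M 0.2172, M+2 0.4324, M+4 0.2870, M+6 0.0635 → M+2 is the base peak.
P(M+2) = C(3,1) × 0.60108^2 × 0.39892^1 = 3 × 0.36129717 × 0.39892 = 0.432386 (base)
P(M+6) = C(3,3) × 0.60108^0 × 0.39892^3 = 1 × 1.0000 × 0.063483 = 0.063483
Relative intensity = 0.063483 / 0.432386 × 100 = 14.68

14.68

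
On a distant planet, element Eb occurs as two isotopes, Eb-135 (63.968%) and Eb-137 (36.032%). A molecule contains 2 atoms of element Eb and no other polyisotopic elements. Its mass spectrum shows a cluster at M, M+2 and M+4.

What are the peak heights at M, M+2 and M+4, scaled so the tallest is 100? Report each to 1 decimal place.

88.8 : 100.0 : 28.2

Expanding (0.63968 + 0.36032)^2:
P(M) = 0.63968^2 = 0.409191
P(M+2) = 2 × 0.63968^1 × 0.36032^1 = 0.460979
P(M+4) = 0.36032^2 = 0.129831
The M+2 peak is largest (0.460979); scaling to 100 gives 88.8 : 100.0 : 28.2.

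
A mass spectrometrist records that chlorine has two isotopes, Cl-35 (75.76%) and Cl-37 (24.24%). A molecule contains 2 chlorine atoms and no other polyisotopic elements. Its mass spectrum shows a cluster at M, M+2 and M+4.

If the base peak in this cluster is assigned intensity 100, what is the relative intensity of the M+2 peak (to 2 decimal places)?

63.99

(0.7576 + 0.2424)^2 gives M 0.5740, M+2 0.3673, M+4 0.0588; the largest is M.
P(M) = C(2,0) × 0.7576^2 × 0.2424^0 = 1 × 0.57395776 × 1.0000 = 0.573958 (base)
P(M+2) = C(2,1) × 0.7576^1 × 0.2424^1 = 2 × 0.7576 × 0.2424 = 0.367284
Relative intensity = 0.367284 / 0.573958 × 100 = 63.99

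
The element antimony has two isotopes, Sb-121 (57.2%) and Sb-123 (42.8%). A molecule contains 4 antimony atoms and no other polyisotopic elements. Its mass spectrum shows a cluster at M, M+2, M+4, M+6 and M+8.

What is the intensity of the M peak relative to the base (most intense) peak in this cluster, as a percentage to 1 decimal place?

29.8%

Term probabilities: M 0.1070, M+2 0.3204, M+4 0.3596, M+6 0.1794, M+8 0.0336. Base peak = M+4.
P(M+4) = C(4,2) × 0.572^2 × 0.428^2 = 6 × 0.327184 × 0.183184 = 0.359609 (base)
P(M) = C(4,0) × 0.572^4 × 0.428^0 = 1 × 0.10704937 × 1.0000 = 0.107049
Relative intensity = 0.107049 / 0.359609 × 100 = 29.8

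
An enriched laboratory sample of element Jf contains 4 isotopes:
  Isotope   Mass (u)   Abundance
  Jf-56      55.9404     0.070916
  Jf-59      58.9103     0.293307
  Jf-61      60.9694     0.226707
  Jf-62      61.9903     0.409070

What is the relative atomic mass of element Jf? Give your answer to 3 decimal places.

60.426 u

Weight each isotope mass by its fractional abundance: 0.070916 × 55.9404 + 0.293307 × 58.9103 + 0.226707 × 60.9694 + 0.409070 × 61.9903
= 3.96707 + 17.27880 + 13.82219 + 25.35837 = 60.42643 u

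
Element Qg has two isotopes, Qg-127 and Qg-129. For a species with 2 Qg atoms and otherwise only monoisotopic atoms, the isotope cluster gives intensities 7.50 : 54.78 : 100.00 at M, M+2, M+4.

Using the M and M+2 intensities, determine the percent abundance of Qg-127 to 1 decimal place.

21.5%

Write p for the Qg-127 fraction. I(M+2)/I(M) = [C(2,1)·p^1·(1−p)] / p^2 = 2·(1−p)/p = 54.78/7.50 = 7.3040
(1−p)/p = 7.3040/2 = 3.6520  ⇒  p = 1/(1 + 3.6520) = 0.2150
Qg-127: 21.5%, Qg-129: 78.5%.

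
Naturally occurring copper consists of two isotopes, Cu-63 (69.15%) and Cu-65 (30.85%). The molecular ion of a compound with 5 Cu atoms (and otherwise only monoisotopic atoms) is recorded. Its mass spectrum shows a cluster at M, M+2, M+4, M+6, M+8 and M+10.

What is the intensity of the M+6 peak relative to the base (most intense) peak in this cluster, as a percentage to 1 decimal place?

Term probabilities: M 0.1581, M+2 0.3527, M+4 0.3147, M+6 0.1404, M+8 0.0313, M+10 0.0028. Base peak = M+2.
P(M+2) = C(5,1) × 0.6915^4 × 0.3085^1 = 5 × 0.2286487 × 0.3085 = 0.352691 (base)
P(M+6) = C(5,3) × 0.6915^2 × 0.3085^3 = 10 × 0.47817225 × 0.02936064 = 0.140394
Relative intensity = 0.140394 / 0.352691 × 100 = 39.8

39.8%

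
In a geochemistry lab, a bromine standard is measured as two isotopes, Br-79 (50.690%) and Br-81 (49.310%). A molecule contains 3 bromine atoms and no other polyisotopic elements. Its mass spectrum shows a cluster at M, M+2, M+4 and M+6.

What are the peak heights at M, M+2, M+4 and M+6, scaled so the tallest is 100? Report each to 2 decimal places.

34.27 : 100.00 : 97.28 : 31.54

The 3 Br atoms are independent, so intensities follow the terms of (0.50690 + 0.49310)^3.
P(M) = 0.50690^3 = 0.130247
P(M+2) = 3 × 0.50690^2 × 0.49310^1 = 0.380103
P(M+4) = 3 × 0.50690^1 × 0.49310^2 = 0.369755
P(M+6) = 0.49310^3 = 0.119896
The M+2 peak is largest (0.380103); scaling to 100 gives 34.27 : 100.00 : 97.28 : 31.54.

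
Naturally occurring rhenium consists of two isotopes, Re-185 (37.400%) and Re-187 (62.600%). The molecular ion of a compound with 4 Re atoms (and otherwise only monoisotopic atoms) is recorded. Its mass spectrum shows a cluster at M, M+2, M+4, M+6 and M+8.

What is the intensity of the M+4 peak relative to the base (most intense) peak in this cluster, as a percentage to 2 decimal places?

Binomial terms of (0.37400 + 0.62600)^4: M 0.0196, M+2 0.1310, M+4 0.3289, M+6 0.3670, M+8 0.1536 → M+6 is the base peak.
P(M+6) = C(4,3) × 0.37400^1 × 0.62600^3 = 4 × 0.3740 × 0.24531438 = 0.366990 (base)
P(M+4) = C(4,2) × 0.37400^2 × 0.62600^2 = 6 × 0.139876 × 0.391876 = 0.328884
Relative intensity = 0.328884 / 0.366990 × 100 = 89.62

89.62%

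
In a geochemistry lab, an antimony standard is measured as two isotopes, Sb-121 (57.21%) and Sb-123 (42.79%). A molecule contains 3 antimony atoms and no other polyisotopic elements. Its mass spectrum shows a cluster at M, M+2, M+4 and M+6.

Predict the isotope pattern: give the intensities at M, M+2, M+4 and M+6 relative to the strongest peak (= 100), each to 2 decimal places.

Expanding (0.5721 + 0.4279)^3:
P(M) = 0.5721^3 = 0.187247
P(M+2) = 3 × 0.5721^2 × 0.4279^1 = 0.420153
P(M+4) = 3 × 0.5721^1 × 0.4279^2 = 0.314252
P(M+6) = 0.4279^3 = 0.078348
The M+2 peak is largest (0.420153); scaling to 100 gives 44.57 : 100.00 : 74.79 : 18.65.

44.57 : 100.00 : 74.79 : 18.65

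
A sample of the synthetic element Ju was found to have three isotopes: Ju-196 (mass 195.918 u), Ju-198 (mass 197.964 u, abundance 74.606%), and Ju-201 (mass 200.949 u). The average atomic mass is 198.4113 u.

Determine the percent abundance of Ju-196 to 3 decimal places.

6.176%

Let x and y be the fractions of Ju-196 and Ju-201. Then x + y = 1 − 0.74606 = 0.25394 and 195.918x + 200.949y = 198.4113 − 0.74606×197.964 = 50.71827816.
Substituting: 195.918x + 200.949(0.25394 − x) = 50.71827816
(195.918 − 200.949)x = -0.3107109  ⇒  x = 0.06176, y = 0.19218
Ju-196: 6.176%, Ju-201: 19.218%.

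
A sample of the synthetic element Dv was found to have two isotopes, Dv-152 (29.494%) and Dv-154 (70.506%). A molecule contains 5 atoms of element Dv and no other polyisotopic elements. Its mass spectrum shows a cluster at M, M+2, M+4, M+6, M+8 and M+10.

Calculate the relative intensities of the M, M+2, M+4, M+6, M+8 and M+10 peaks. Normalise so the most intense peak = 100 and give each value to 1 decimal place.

0.6 : 7.3 : 35.0 : 83.7 : 100.0 : 47.8

Each Dv atom is independently Dv-152 (p = 0.29494) or Dv-154 (q = 0.70506); the cluster is the binomial expansion (p + q)^5.
P(M) = 0.29494^5 = 0.002232
P(M+2) = 5 × 0.29494^4 × 0.70506^1 = 0.026677
P(M+4) = 10 × 0.29494^3 × 0.70506^2 = 0.127542
P(M+6) = 10 × 0.29494^2 × 0.70506^3 = 0.304892
P(M+8) = 5 × 0.29494^1 × 0.70506^4 = 0.364425
P(M+10) = 0.70506^5 = 0.174233
The M+8 peak is largest (0.364425); scaling to 100 gives 0.6 : 7.3 : 35.0 : 83.7 : 100.0 : 47.8.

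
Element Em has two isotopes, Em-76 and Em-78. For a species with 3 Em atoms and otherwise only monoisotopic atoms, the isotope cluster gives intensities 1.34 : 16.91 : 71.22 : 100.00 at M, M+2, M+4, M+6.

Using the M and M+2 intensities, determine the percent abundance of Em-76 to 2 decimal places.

If p is the fraction of Em that is Em-76, then I(M+2)/I(M) = [C(3,1)·p^2·(1−p)] / p^3 = 3·(1−p)/p = 16.91/1.34 = 12.6194
(1−p)/p = 12.6194/3 = 4.2065  ⇒  p = 1/(1 + 4.2065) = 0.1921
Em-76: 19.21%, Em-78: 80.79%.

19.21%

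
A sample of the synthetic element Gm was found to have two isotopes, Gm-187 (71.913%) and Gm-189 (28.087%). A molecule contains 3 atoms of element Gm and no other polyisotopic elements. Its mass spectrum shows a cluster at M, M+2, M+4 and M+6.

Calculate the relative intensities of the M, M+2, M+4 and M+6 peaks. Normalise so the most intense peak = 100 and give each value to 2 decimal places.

Each Gm atom is independently Gm-187 (p = 0.71913) or Gm-189 (q = 0.28087); the cluster is the binomial expansion (p + q)^3.
P(M) = 0.71913^3 = 0.371897
P(M+2) = 3 × 0.71913^2 × 0.28087^1 = 0.435754
P(M+4) = 3 × 0.71913^1 × 0.28087^2 = 0.170192
P(M+6) = 0.28087^3 = 0.022157
The M+2 peak is largest (0.435754); scaling to 100 gives 85.35 : 100.00 : 39.06 : 5.08.

85.35 : 100.00 : 39.06 : 5.08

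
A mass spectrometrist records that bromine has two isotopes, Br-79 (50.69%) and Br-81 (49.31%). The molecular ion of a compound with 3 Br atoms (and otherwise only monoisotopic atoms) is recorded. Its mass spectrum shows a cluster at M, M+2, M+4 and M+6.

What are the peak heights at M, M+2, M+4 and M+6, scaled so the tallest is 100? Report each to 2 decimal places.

Each Br atom is independently Br-79 (p = 0.5069) or Br-81 (q = 0.4931); the cluster is the binomial expansion (p + q)^3.
P(M) = 0.5069^3 = 0.130247
P(M+2) = 3 × 0.5069^2 × 0.4931^1 = 0.380103
P(M+4) = 3 × 0.5069^1 × 0.4931^2 = 0.369755
P(M+6) = 0.4931^3 = 0.119896
The M+2 peak is largest (0.380103); scaling to 100 gives 34.27 : 100.00 : 97.28 : 31.54.

34.27 : 100.00 : 97.28 : 31.54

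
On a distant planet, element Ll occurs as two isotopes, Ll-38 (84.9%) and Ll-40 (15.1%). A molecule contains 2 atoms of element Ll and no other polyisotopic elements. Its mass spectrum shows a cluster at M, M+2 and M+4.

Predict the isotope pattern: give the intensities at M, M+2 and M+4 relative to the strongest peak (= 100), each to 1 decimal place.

100.0 : 35.6 : 3.2

Expanding (0.849 + 0.151)^2:
P(M) = 0.849^2 = 0.720801
P(M+2) = 2 × 0.849^1 × 0.151^1 = 0.256398
P(M+4) = 0.151^2 = 0.022801
The M peak is largest (0.720801); scaling to 100 gives 100.0 : 35.6 : 3.2.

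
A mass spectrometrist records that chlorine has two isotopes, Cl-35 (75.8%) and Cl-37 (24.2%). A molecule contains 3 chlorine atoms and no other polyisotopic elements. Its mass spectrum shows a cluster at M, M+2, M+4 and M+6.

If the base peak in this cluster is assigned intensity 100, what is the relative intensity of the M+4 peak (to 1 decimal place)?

30.6

Term probabilities: M 0.4355, M+2 0.4171, M+4 0.1332, M+6 0.0142. Base peak = M.
P(M) = C(3,0) × 0.758^3 × 0.242^0 = 1 × 0.43551951 × 1.0000 = 0.435520 (base)
P(M+4) = C(3,2) × 0.758^1 × 0.242^2 = 3 × 0.7580 × 0.058564 = 0.133175
Relative intensity = 0.133175 / 0.435520 × 100 = 30.6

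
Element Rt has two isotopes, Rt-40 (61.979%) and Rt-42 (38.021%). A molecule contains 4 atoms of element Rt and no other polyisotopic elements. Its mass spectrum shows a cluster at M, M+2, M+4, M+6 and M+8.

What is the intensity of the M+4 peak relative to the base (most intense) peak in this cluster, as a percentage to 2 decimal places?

92.02%

Term probabilities: M 0.1476, M+2 0.3621, M+4 0.3332, M+6 0.1363, M+8 0.0209. Base peak = M+2.
P(M+2) = C(4,1) × 0.61979^3 × 0.38021^1 = 4 × 0.23808591 × 0.38021 = 0.362091 (base)
P(M+4) = C(4,2) × 0.61979^2 × 0.38021^2 = 6 × 0.38413964 × 0.14455964 = 0.333187
Relative intensity = 0.333187 / 0.362091 × 100 = 92.02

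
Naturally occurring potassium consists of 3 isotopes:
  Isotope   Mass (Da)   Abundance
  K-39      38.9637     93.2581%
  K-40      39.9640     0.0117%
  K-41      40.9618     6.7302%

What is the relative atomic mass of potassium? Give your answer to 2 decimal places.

39.10 Da

The abundance-weighted mean is 0.932581 × 38.9637 + 0.000117 × 39.9640 + 0.067302 × 40.9618
= 36.33681 + 0.00468 + 2.75681 = 39.09830 Da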